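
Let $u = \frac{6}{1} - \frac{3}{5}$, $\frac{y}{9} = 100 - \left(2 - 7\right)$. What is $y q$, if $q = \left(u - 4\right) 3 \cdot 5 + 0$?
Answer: $19845$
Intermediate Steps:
$y = 945$ ($y = 9 \left(100 - \left(2 - 7\right)\right) = 9 \left(100 - -5\right) = 9 \left(100 + 5\right) = 9 \cdot 105 = 945$)
$u = \frac{27}{5}$ ($u = 6 \cdot 1 - \frac{3}{5} = 6 - \frac{3}{5} = \frac{27}{5} \approx 5.4$)
$q = 21$ ($q = \left(\frac{27}{5} - 4\right) 3 \cdot 5 + 0 = \frac{7}{5} \cdot 3 \cdot 5 + 0 = \frac{21}{5} \cdot 5 + 0 = 21 + 0 = 21$)
$y q = 945 \cdot 21 = 19845$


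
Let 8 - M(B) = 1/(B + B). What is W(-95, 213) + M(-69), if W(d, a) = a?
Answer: 30499/138 ≈ 221.01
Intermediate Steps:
M(B) = 8 - 1/(2*B) (M(B) = 8 - 1/(B + B) = 8 - 1/(2*B))
W(-95, 213) + M(-69) = 213 + (8 - ½/(-69)) = 213 + (8 - ½*(-1/69)) = 213 + (8 + 1/138) = 213 + 1105/138 = 30499/138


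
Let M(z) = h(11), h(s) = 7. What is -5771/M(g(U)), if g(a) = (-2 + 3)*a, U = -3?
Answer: -5771/7 ≈ -824.43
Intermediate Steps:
g(a) = a (g(a) = 1*a = a)
M(z) = 7
-5771/M(g(U)) = -5771/7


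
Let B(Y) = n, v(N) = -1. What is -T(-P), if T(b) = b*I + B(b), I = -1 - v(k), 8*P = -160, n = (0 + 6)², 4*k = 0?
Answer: -36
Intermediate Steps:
k = 0 (k = (¼)*0 = 0)
n = 36 (n = 6² = 36)
B(Y) = 36
P = -20 (P = (⅛)*(-160) = -20)
I = 0 (I = -1 - 1*(-1) = -1 + 1 = 0)
T(b) = 36 (T(b) = b*0 + 36 = 0 + 36 = 36)
-T(-P) = -1*36 = -36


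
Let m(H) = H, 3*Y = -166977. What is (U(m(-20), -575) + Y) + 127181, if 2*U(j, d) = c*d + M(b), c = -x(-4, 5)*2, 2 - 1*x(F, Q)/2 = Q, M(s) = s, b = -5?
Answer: 136139/2 ≈ 68070.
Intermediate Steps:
Y = -55659 (Y = (⅓)*(-166977) = -55659)
x(F, Q) = 4 - 2*Q
c = 12 (c = -(4 - 2*5)*2 = -(4 - 10)*2 = -1*(-6)*2 = 6*2 = 12)
U(j, d) = -5/2 + 6*d (U(j, d) = (12*d - 5)/2 = (-5 + 12*d)/2 = -5/2 + 6*d)
(U(m(-20), -575) + Y) + 127181 = ((-5/2 + 6*(-575)) - 55659) + 127181 = ((-5/2 - 3450) - 55659) + 127181 = (-6905/2 - 55659) + 127181 = -118223/2 + 127181 = 136139/2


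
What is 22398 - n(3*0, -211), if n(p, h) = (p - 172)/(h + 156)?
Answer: 1231718/55 ≈ 22395.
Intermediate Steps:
n(p, h) = (-172 + p)/(156 + h)
22398 - n(3*0, -211) = 22398 - (-172 + 3*0)/(156 - 211) = 22398 - (-172 + 0)/(-55) = 22398 - (-1)*(-172)/55 = 22398 - 1*172/55 = 22398 - 172/55 = 1231718/55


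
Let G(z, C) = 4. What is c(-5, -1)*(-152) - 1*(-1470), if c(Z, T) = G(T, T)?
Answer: 862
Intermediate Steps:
c(Z, T) = 4
c(-5, -1)*(-152) - 1*(-1470) = 4*(-152) - 1*(-1470) = -608 + 1470 = 862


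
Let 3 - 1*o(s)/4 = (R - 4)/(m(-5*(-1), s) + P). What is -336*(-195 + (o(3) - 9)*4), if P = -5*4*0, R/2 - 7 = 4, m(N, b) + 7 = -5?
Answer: 53424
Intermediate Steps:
m(N, b) = -12 (m(N, b) = -7 - 5 = -12)
R = 22 (R = 14 + 2*4 = 14 + 8 = 22)
P = 0 (P = -20*0 = 0)
o(s) = 18 (o(s) = 12 - 4*(22 - 4)/(-12 + 0) = 12 - 72/(-12) = 12 - 72*(-1)/12 = 12 - 4*(-3/2) = 12 + 6 = 18)
-336*(-195 + (o(3) - 9)*4) = -336*(-195 + (18 - 9)*4) = -336*(-195 + 9*4) = -336*(-195 + 36) = -336*(-159) = 53424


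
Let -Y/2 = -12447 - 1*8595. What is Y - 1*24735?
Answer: 17349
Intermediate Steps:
Y = 42084 (Y = -2*(-12447 - 1*8595) = -2*(-12447 - 8595) = -2*(-21042) = 42084)
Y - 1*24735 = 42084 - 1*24735 = 42084 - 24735 = 17349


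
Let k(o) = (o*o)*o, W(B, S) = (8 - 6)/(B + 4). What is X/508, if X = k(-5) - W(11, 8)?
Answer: -1877/7620 ≈ -0.24633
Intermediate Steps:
W(B, S) = 2/(4 + B)
k(o) = o**3 (k(o) = o**2*o = o**3)
X = -1877/15 (X = (-5)**3 - 2/(4 + 11) = -125 - 2/15 = -1877/15 ≈ -125.13)
X/508 = -1877/15/508 = -1877/15*1/508 = -1877/7620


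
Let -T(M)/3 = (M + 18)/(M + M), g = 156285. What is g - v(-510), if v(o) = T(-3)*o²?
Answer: -1794465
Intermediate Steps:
T(M) = -3*(18 + M)/(2*M) (T(M) = -3*(M + 18)/(M + M) = -3*(18 + M)/(2*M))
v(o) = 15*o²/2 (v(o) = (-3/2 - 27/(-3))*o² = (-3/2 - 27*(-⅓))*o² = (-3/2 + 9)*o² = 15*o²/2)
g - v(-510) = 156285 - 15*(-510)²/2 = 156285 - 15*260100/2 = 156285 - 1*1950750 = 156285 - 1950750 = -1794465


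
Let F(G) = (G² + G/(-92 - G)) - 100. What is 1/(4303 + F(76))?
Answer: 42/419099 ≈ 0.00010021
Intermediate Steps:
F(G) = -100 + G² + G/(-92 - G) (F(G) = (G² + G/(-92 - G)) - 100 = -100 + G² + G/(-92 - G))
1/(4303 + F(76)) = 1/(4303 + (-9200 + 76³ - 101*76 + 92*76²)/(92 + 76)) = 1/(4303 + (-9200 + 438976 - 7676 + 92*5776)/168) = 1/(4303 + (-9200 + 438976 - 7676 + 531392)/168) = 1/(4303 + (1/168)*953492) = 1/(4303 + 238373/42) = 1/(419099/42) = 42/419099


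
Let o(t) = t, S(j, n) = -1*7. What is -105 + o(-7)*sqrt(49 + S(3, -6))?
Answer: -105 - 7*sqrt(42) ≈ -150.37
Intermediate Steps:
S(j, n) = -7
-105 + o(-7)*sqrt(49 + S(3, -6)) = -105 - 7*sqrt(49 - 7) = -105 - 7*sqrt(42)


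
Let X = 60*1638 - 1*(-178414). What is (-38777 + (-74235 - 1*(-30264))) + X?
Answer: 193946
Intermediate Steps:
X = 276694 (X = 98280 + 178414 = 276694)
(-38777 + (-74235 - 1*(-30264))) + X = (-38777 + (-74235 - 1*(-30264))) + 276694 = (-38777 + (-74235 + 30264)) + 276694 = (-38777 - 43971) + 276694 = -82748 + 276694 = 193946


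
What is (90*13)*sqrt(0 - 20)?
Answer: 2340*I*sqrt(5) ≈ 5232.4*I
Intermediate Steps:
(90*13)*sqrt(0 - 20) = 1170*sqrt(-20) = 1170*(2*I*sqrt(5)) = 2340*I*sqrt(5)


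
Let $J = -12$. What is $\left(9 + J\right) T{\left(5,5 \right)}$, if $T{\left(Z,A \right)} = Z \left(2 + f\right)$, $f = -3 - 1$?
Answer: $30$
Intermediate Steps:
$f = -4$
$T{\left(Z,A \right)} = - 2 Z$ ($T{\left(Z,A \right)} = Z \left(2 - 4\right) = Z \left(-2\right) = - 2 Z$)
$\left(9 + J\right) T{\left(5,5 \right)} = \left(9 - 12\right) \left(\left(-2\right) 5\right) = \left(-3\right) \left(-10\right) = 30$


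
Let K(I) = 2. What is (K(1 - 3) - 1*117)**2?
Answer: 13225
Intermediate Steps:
(K(1 - 3) - 1*117)**2 = (2 - 1*117)**2 = (2 - 117)**2 = (-115)**2 = 13225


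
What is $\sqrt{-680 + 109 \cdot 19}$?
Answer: $\sqrt{1391} \approx 37.296$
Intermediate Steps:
$\sqrt{-680 + 109 \cdot 19} = \sqrt{-680 + 2071} = \sqrt{1391}$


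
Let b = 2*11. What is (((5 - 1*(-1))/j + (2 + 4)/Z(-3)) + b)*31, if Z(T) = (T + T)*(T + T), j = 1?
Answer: 5239/6 ≈ 873.17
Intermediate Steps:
b = 22
Z(T) = 4*T² (Z(T) = (2*T)*(2*T) = 4*T²)
(((5 - 1*(-1))/j + (2 + 4)/Z(-3)) + b)*31 = (((5 - 1*(-1))/1 + (2 + 4)/((4*(-3)²))) + 22)*31 = (((5 + 1)*1 + 6/((4*9))) + 22)*31 = ((6*1 + 6/36) + 22)*31 = ((6 + 6*(1/36)) + 22)*31 = ((6 + ⅙) + 22)*31 = (37/6 + 22)*31 = (169/6)*31 = 5239/6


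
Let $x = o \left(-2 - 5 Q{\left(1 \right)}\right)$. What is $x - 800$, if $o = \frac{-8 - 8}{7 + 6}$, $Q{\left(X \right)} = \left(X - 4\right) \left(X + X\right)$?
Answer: $- \frac{10848}{13} \approx -834.46$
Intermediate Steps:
$Q{\left(X \right)} = 2 X \left(-4 + X\right)$ ($Q{\left(X \right)} = \left(-4 + X\right) 2 X = 2 X \left(-4 + X\right)$)
$o = - \frac{16}{13} \approx -1.2308$
$x = - \frac{448}{13}$ ($x = - \frac{16 \left(-2 - 5 \cdot 2 \cdot 1 \left(-4 + 1\right)\right)}{13} = - \frac{16 \left(-2 - 5 \cdot 2 \cdot 1 \left(-3\right)\right)}{13} = - \frac{16 \left(-2 - -30\right)}{13} = - \frac{16 \left(-2 + 30\right)}{13} = \left(- \frac{16}{13}\right) 28 = - \frac{448}{13} \approx -34.462$)
$x - 800 = - \frac{448}{13} - 800 = - \frac{10848}{13}$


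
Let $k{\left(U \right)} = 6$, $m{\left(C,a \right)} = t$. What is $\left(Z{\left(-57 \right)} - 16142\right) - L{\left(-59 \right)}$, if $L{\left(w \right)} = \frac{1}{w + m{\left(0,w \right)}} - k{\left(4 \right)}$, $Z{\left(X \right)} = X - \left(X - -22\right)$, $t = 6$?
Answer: $- \frac{856373}{53} \approx -16158.0$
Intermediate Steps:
$m{\left(C,a \right)} = 6$
$Z{\left(X \right)} = -22$ ($Z{\left(X \right)} = X - \left(X + 22\right) = X - \left(22 + X\right) = -22$)
$L{\left(w \right)} = -6 + \frac{1}{6 + w}$ ($L{\left(w \right)} = \frac{1}{w + 6} - 6 = \frac{1}{6 + w} - 6 = -6 + \frac{1}{6 + w}$)
$\left(Z{\left(-57 \right)} - 16142\right) - L{\left(-59 \right)} = \left(-22 - 16142\right) - \frac{-35 - -354}{6 - 59} = -16164 - \frac{-35 + 354}{-53} = -16164 - \left(- \frac{1}{53}\right) 319 = -16164 - - \frac{319}{53} = -16164 + \frac{319}{53} = - \frac{856373}{53}$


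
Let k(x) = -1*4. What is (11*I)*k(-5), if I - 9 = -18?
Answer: 396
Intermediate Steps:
k(x) = -4
I = -9 (I = 9 - 18 = -9)
(11*I)*k(-5) = (11*(-9))*(-4) = -99*(-4) = 396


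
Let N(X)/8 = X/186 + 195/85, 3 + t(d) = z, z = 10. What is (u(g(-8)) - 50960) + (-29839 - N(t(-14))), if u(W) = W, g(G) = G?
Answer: -127785359/1581 ≈ -80826.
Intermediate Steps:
t(d) = 7 (t(d) = -3 + 10 = 7)
N(X) = 312/17 + 4*X/93 (N(X) = 8*(X/186 + 195/85) = 8*(X*(1/186) + 195*(1/85)) = 8*(X/186 + 39/17) = 8*(39/17 + X/186) = 312/17 + 4*X/93)
(u(g(-8)) - 50960) + (-29839 - N(t(-14))) = (-8 - 50960) + (-29839 - (312/17 + (4/93)*7)) = -50968 + (-29839 - (312/17 + 28/93)) = -50968 + (-29839 - 1*29492/1581) = -50968 + (-29839 - 29492/1581) = -50968 - 47204951/1581 = -127785359/1581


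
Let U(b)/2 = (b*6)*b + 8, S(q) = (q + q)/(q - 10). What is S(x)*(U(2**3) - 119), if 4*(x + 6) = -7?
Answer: 41230/71 ≈ 580.70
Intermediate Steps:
x = -31/4 (x = -6 + (1/4)*(-7) = -6 - 7/4 = -31/4 ≈ -7.7500)
S(q) = 2*q/(-10 + q) (S(q) = (2*q)/(-10 + q) = 2*q/(-10 + q))
U(b) = 16 + 12*b**2 (U(b) = 2*((b*6)*b + 8) = 2*((6*b)*b + 8) = 2*(6*b**2 + 8) = 2*(8 + 6*b**2) = 16 + 12*b**2)
S(x)*(U(2**3) - 119) = (2*(-31/4)/(-10 - 31/4))*((16 + 12*(2**3)**2) - 119) = (2*(-31/4)/(-71/4))*((16 + 12*8**2) - 119) = (2*(-31/4)*(-4/71))*((16 + 12*64) - 119) = 62*((16 + 768) - 119)/71 = 62*(784 - 119)/71 = (62/71)*665 = 41230/71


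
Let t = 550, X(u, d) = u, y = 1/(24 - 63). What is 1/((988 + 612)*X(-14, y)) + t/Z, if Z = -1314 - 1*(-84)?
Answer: -1232123/2755200 ≈ -0.44720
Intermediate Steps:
y = -1/39 (y = 1/(-39) = -1/39 ≈ -0.025641)
Z = -1230 (Z = -1314 + 84 = -1230)
1/((988 + 612)*X(-14, y)) + t/Z = 1/((988 + 612)*(-14)) + 550/(-1230) = -1/14/1600 + 550*(-1/1230) = (1/1600)*(-1/14) - 55/123 = -1/22400 - 55/123 = -1232123/2755200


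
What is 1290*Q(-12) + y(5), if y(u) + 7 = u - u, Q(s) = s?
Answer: -15487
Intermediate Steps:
y(u) = -7 (y(u) = -7 + (u - u) = -7 + 0 = -7)
1290*Q(-12) + y(5) = 1290*(-12) - 7 = -15480 - 7 = -15487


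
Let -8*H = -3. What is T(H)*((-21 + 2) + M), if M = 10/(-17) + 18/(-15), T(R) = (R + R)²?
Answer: -15903/1360 ≈ -11.693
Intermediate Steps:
H = 3/8 (H = -⅛*(-3) = 3/8 ≈ 0.37500)
T(R) = 4*R² (T(R) = (2*R)² = 4*R²)
M = -152/85 (M = 10*(-1/17) + 18*(-1/15) = -10/17 - 6/5 = -152/85 ≈ -1.7882)
T(H)*((-21 + 2) + M) = (4*(3/8)²)*((-21 + 2) - 152/85) = (4*(9/64))*(-19 - 152/85) = (9/16)*(-1767/85) = -15903/1360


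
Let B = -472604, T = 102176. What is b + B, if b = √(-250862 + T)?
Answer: -472604 + I*√148686 ≈ -4.726e+5 + 385.6*I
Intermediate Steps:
b = I*√148686 (b = √(-250862 + 102176) = √(-148686) = I*√148686 ≈ 385.6*I)
b + B = I*√148686 - 472604 = -472604 + I*√148686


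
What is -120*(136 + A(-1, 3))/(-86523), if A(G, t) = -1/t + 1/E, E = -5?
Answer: 16256/86523 ≈ 0.18788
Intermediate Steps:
A(G, t) = -⅕ - 1/t (A(G, t) = -1/t + 1/(-5) = -1/t + 1*(-⅕) = -1/t - ⅕ = -⅕ - 1/t)
-120*(136 + A(-1, 3))/(-86523) = -120*(136 + (⅕)*(-5 - 1*3)/3)/(-86523) = -120*(136 + (⅕)*(⅓)*(-5 - 3))*(-1/86523) = -120*(136 + (⅕)*(⅓)*(-8))*(-1/86523) = -120*(136 - 8/15)*(-1/86523) = -120*2032/15*(-1/86523) = -16256*(-1/86523) = 16256/86523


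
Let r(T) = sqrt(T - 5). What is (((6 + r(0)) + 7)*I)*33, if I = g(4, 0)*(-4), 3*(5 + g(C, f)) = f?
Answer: 8580 + 660*I*sqrt(5) ≈ 8580.0 + 1475.8*I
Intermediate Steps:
r(T) = sqrt(-5 + T)
g(C, f) = -5 + f/3
I = 20 (I = (-5 + (1/3)*0)*(-4) = (-5 + 0)*(-4) = -5*(-4) = 20)
(((6 + r(0)) + 7)*I)*33 = (((6 + sqrt(-5 + 0)) + 7)*20)*33 = (((6 + sqrt(-5)) + 7)*20)*33 = (((6 + I*sqrt(5)) + 7)*20)*33 = ((13 + I*sqrt(5))*20)*33 = (260 + 20*I*sqrt(5))*33 = 8580 + 660*I*sqrt(5)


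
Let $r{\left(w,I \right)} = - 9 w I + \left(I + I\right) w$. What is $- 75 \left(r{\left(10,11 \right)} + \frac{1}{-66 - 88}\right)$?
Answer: $\frac{8893575}{154} \approx 57751.0$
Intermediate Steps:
$r{\left(w,I \right)} = - 7 I w$ ($r{\left(w,I \right)} = - 9 I w + 2 I w = - 7 I w$)
$- 75 \left(r{\left(10,11 \right)} + \frac{1}{-66 - 88}\right) = - 75 \left(\left(-7\right) 11 \cdot 10 + \frac{1}{-66 - 88}\right) = - 75 \left(-770 + \frac{1}{-154}\right) = - 75 \left(-770 - \frac{1}{154}\right) = \left(-75\right) \left(- \frac{118581}{154}\right) = \frac{8893575}{154}$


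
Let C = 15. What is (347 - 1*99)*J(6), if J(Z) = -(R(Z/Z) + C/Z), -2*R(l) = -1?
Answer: -744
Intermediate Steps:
R(l) = ½ (R(l) = -½*(-1) = ½)
J(Z) = -½ - 15/Z (J(Z) = -(½ + 15/Z) = -½ - 15/Z)
(347 - 1*99)*J(6) = (347 - 1*99)*((½)*(-30 - 1*6)/6) = (347 - 99)*((½)*(⅙)*(-30 - 6)) = 248*((½)*(⅙)*(-36)) = 248*(-3) = -744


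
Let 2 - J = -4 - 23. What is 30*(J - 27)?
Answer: 60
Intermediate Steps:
J = 29 (J = 2 - (-4 - 23) = 2 - 1*(-27) = 2 + 27 = 29)
30*(J - 27) = 30*(29 - 27) = 30*2 = 60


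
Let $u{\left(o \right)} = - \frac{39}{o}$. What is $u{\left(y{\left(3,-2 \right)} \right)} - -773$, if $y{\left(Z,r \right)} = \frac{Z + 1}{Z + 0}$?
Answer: $\frac{2975}{4} \approx 743.75$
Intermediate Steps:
$y{\left(Z,r \right)} = \frac{1 + Z}{Z}$
$u{\left(y{\left(3,-2 \right)} \right)} - -773 = - \frac{39}{\frac{1}{3} \left(1 + 3\right)} - -773 = - \frac{39}{\frac{1}{3} \cdot 4} + 773 = - \frac{39}{\frac{4}{3}} + 773 = \left(-39\right) \frac{3}{4} + 773 = - \frac{117}{4} + 773 = \frac{2975}{4}$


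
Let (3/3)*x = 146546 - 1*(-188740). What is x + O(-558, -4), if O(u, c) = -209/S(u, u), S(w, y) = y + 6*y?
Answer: 1309627325/3906 ≈ 3.3529e+5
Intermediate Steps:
x = 335286 (x = 146546 - 1*(-188740) = 146546 + 188740 = 335286)
S(w, y) = 7*y
O(u, c) = -209/(7*u) (O(u, c) = -209*1/(7*u) = -209/(7*u))
x + O(-558, -4) = 335286 - 209/7/(-558) = 335286 - 209/7*(-1/558) = 335286 + 209/3906 = 1309627325/3906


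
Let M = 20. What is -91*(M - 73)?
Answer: 4823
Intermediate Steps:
-91*(M - 73) = -91*(20 - 73) = -91*(-53) = 4823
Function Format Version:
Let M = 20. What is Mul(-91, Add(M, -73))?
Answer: 4823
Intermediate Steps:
Mul(-91, Add(M, -73)) = Mul(-91, Add(20, -73)) = Mul(-91, -53) = 4823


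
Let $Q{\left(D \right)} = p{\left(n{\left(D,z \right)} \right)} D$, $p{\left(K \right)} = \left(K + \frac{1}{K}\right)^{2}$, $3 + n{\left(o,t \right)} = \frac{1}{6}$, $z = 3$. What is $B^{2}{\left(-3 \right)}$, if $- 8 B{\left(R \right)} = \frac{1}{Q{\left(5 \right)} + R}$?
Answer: $\frac{6765201}{987690118276} \approx 6.8495 \cdot 10^{-6}$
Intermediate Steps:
$n{\left(o,t \right)} = - \frac{17}{6}$ ($n{\left(o,t \right)} = -3 + \frac{1}{6} = - \frac{17}{6}$)
$Q{\left(D \right)} = \frac{105625 D}{10404}$ ($Q{\left(D \right)} = \frac{\left(1 + \left(- \frac{17}{6}\right)^{2}\right)^{2}}{\frac{289}{36}} D = \frac{36 \left(1 + \frac{289}{36}\right)^{2}}{289} D = \frac{36 \left(\frac{325}{36}\right)^{2}}{289} D = \frac{36}{289} \cdot \frac{105625}{1296} D = \frac{105625 D}{10404}$)
$B{\left(R \right)} = - \frac{1}{8 \left(\frac{528125}{10404} + R\right)}$ ($B{\left(R \right)} = - \frac{1}{8 \left(\frac{105625}{10404} \cdot 5 + R\right)} = - \frac{1}{8 \left(\frac{528125}{10404} + R\right)}$)
$B^{2}{\left(-3 \right)} = \left(- \frac{2601}{1056250 + 20808 \left(-3\right)}\right)^{2} = \left(- \frac{2601}{1056250 - 62424}\right)^{2} = \left(- \frac{2601}{993826}\right)^{2} = \frac{6765201}{987690118276}$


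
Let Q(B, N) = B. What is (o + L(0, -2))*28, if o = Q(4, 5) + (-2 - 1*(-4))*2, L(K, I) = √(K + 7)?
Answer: 224 + 28*√7 ≈ 298.08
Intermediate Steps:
L(K, I) = √(7 + K)
o = 8 (o = 4 + (-2 - 1*(-4))*2 = 4 + (-2 + 4)*2 = 4 + 2*2 = 4 + 4 = 8)
(o + L(0, -2))*28 = (8 + √(7 + 0))*28 = (8 + √7)*28 = 224 + 28*√7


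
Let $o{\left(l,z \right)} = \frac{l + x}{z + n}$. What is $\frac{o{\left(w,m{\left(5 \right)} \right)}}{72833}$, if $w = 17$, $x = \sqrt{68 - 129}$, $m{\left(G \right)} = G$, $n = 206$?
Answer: $\frac{17}{15367763} + \frac{i \sqrt{61}}{15367763} \approx 1.1062 \cdot 10^{-6} + 5.0822 \cdot 10^{-7} i$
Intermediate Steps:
$x = i \sqrt{61}$ ($x = \sqrt{-61} = i \sqrt{61} \approx 7.8102 i$)
$o{\left(l,z \right)} = \frac{l + i \sqrt{61}}{206 + z}$ ($o{\left(l,z \right)} = \frac{l + i \sqrt{61}}{z + 206} = \frac{l + i \sqrt{61}}{206 + z}$)
$\frac{o{\left(w,m{\left(5 \right)} \right)}}{72833} = \frac{\frac{1}{206 + 5} \left(17 + i \sqrt{61}\right)}{72833} = \frac{17 + i \sqrt{61}}{211} \cdot \frac{1}{72833} = \left(\frac{17}{211} + \frac{i \sqrt{61}}{211}\right) \frac{1}{72833} = \frac{17}{15367763} + \frac{i \sqrt{61}}{15367763}$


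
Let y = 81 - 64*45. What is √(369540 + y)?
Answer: 51*√141 ≈ 605.59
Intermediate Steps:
y = -2799 (y = 81 - 2880 = -2799)
√(369540 + y) = √(369540 - 2799) = √366741 = 51*√141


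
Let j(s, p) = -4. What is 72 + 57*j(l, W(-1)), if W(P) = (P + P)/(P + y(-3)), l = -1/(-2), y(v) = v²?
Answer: -156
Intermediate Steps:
l = ½ (l = -1*(-½) = ½ ≈ 0.50000)
W(P) = 2*P/(9 + P) (W(P) = (P + P)/(P + (-3)²) = (2*P)/(P + 9) = (2*P)/(9 + P) = 2*P/(9 + P))
72 + 57*j(l, W(-1)) = 72 + 57*(-4) = 72 - 228 = -156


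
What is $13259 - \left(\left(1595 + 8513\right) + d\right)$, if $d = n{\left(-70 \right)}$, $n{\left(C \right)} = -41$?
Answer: $3192$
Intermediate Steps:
$d = -41$
$13259 - \left(\left(1595 + 8513\right) + d\right) = 13259 - \left(\left(1595 + 8513\right) - 41\right) = 13259 - \left(10108 - 41\right) = 13259 - 10067 = 3192$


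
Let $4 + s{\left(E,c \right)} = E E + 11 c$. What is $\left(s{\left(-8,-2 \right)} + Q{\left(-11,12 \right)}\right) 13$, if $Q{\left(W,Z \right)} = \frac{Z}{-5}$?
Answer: $\frac{2314}{5} \approx 462.8$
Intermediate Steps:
$Q{\left(W,Z \right)} = - \frac{Z}{5}$ ($Q{\left(W,Z \right)} = Z \left(- \frac{1}{5}\right) = - \frac{Z}{5}$)
$s{\left(E,c \right)} = -4 + E^{2} + 11 c$ ($s{\left(E,c \right)} = -4 + \left(E E + 11 c\right) = -4 + \left(E^{2} + 11 c\right) = -4 + E^{2} + 11 c$)
$\left(s{\left(-8,-2 \right)} + Q{\left(-11,12 \right)}\right) 13 = \left(\left(-4 + \left(-8\right)^{2} + 11 \left(-2\right)\right) - \frac{12}{5}\right) 13 = \left(\left(-4 + 64 - 22\right) - \frac{12}{5}\right) 13 = \left(38 - \frac{12}{5}\right) 13 = \frac{178}{5} \cdot 13 = \frac{2314}{5}$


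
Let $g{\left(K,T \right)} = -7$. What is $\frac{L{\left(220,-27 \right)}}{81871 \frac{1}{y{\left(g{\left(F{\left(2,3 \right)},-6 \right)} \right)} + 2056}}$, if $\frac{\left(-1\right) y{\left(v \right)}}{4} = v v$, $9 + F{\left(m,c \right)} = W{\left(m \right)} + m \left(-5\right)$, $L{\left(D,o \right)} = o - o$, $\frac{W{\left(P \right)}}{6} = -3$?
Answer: $0$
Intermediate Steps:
$W{\left(P \right)} = -18$ ($W{\left(P \right)} = 6 \left(-3\right) = -18$)
$L{\left(D,o \right)} = 0$
$F{\left(m,c \right)} = -27 - 5 m$ ($F{\left(m,c \right)} = -9 + \left(-18 + m \left(-5\right)\right) = -9 - \left(18 + 5 m\right) = -27 - 5 m$)
$y{\left(v \right)} = - 4 v^{2}$ ($y{\left(v \right)} = - 4 v v = - 4 v^{2}$)
$\frac{L{\left(220,-27 \right)}}{81871 \frac{1}{y{\left(g{\left(F{\left(2,3 \right)},-6 \right)} \right)} + 2056}} = \frac{0}{81871 \frac{1}{- 4 \left(-7\right)^{2} + 2056}} = \frac{0}{81871 \frac{1}{\left(-4\right) 49 + 2056}} = \frac{0}{81871 \frac{1}{-196 + 2056}} = \frac{0}{81871 \cdot \frac{1}{1860}} = \frac{0}{\frac{2641}{60}} = 0 \cdot \frac{60}{2641} = 0$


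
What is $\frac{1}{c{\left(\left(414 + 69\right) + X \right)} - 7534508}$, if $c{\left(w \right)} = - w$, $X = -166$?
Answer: $- \frac{1}{7534825} \approx -1.3272 \cdot 10^{-7}$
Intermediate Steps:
$\frac{1}{c{\left(\left(414 + 69\right) + X \right)} - 7534508} = \frac{1}{- (\left(414 + 69\right) - 166) - 7534508} = \frac{1}{- (483 - 166) - 7534508} = \frac{1}{\left(-1\right) 317 - 7534508} = \frac{1}{-317 - 7534508} = \frac{1}{-7534825} = - \frac{1}{7534825}$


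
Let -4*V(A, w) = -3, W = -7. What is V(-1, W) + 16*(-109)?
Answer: -6973/4 ≈ -1743.3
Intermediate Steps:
V(A, w) = ¾ (V(A, w) = -¼*(-3) = ¾)
V(-1, W) + 16*(-109) = ¾ + 16*(-109) = ¾ - 1744 = -6973/4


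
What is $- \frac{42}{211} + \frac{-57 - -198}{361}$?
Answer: $\frac{14589}{76171} \approx 0.19153$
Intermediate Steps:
$- \frac{42}{211} + \frac{-57 - -198}{361} = \left(-42\right) \frac{1}{211} + \left(-57 + 198\right) \frac{1}{361} = - \frac{42}{211} + 141 \cdot \frac{1}{361} = - \frac{42}{211} + \frac{141}{361} = \frac{14589}{76171}$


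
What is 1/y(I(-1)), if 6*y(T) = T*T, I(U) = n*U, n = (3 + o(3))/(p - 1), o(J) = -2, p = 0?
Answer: 6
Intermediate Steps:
n = -1 (n = (3 - 2)/(0 - 1) = 1/(-1) = 1*(-1) = -1)
I(U) = -U
y(T) = T²/6 (y(T) = (T*T)/6 = T²/6)
1/y(I(-1)) = 1/((-1*(-1))²/6) = 1/((⅙)*1²) = 1/((⅙)*1) = 1/(⅙) = 6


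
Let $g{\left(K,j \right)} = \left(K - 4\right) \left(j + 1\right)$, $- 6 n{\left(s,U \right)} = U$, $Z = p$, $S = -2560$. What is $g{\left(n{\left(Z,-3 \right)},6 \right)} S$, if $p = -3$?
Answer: $62720$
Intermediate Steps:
$Z = -3$
$n{\left(s,U \right)} = - \frac{U}{6}$
$g{\left(K,j \right)} = \left(1 + j\right) \left(-4 + K\right)$ ($g{\left(K,j \right)} = \left(-4 + K\right) \left(1 + j\right) = \left(1 + j\right) \left(-4 + K\right)$)
$g{\left(n{\left(Z,-3 \right)},6 \right)} S = \left(-4 - - \frac{1}{2} - 24 + \left(- \frac{1}{6}\right) \left(-3\right) 6\right) \left(-2560\right) = \left(-4 + \frac{1}{2} - 24 + \frac{1}{2} \cdot 6\right) \left(-2560\right) = \left(-4 + \frac{1}{2} - 24 + 3\right) \left(-2560\right) = \left(- \frac{49}{2}\right) \left(-2560\right) = 62720$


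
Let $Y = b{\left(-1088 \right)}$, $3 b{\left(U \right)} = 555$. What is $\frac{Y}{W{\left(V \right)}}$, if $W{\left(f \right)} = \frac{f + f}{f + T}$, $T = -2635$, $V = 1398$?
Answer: $- \frac{228845}{2796} \approx -81.847$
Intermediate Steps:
$b{\left(U \right)} = 185$ ($b{\left(U \right)} = \frac{1}{3} \cdot 555 = 185$)
$Y = 185$
$W{\left(f \right)} = \frac{2 f}{-2635 + f}$ ($W{\left(f \right)} = \frac{f + f}{f - 2635} = \frac{2 f}{-2635 + f}$)
$\frac{Y}{W{\left(V \right)}} = \frac{185}{2 \cdot 1398 \frac{1}{-2635 + 1398}} = \frac{185}{2 \cdot 1398 \frac{1}{-1237}} = \frac{185}{2 \cdot 1398 \left(- \frac{1}{1237}\right)} = \frac{185}{- \frac{2796}{1237}} = 185 \left(- \frac{1237}{2796}\right) = - \frac{228845}{2796}$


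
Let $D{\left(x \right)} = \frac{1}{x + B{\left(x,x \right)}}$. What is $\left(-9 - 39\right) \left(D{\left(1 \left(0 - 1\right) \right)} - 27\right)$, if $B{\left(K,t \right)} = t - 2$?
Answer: $1308$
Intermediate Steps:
$B{\left(K,t \right)} = -2 + t$
$D{\left(x \right)} = \frac{1}{-2 + 2 x}$ ($D{\left(x \right)} = \frac{1}{x + \left(-2 + x\right)} = \frac{1}{-2 + 2 x}$)
$\left(-9 - 39\right) \left(D{\left(1 \left(0 - 1\right) \right)} - 27\right) = \left(-9 - 39\right) \left(\frac{1}{2 \left(-1 + 1 \left(0 - 1\right)\right)} - 27\right) = - 48 \left(\frac{1}{2 \left(-1 + 1 \left(-1\right)\right)} - 27\right) = - 48 \left(\frac{1}{2 \left(-1 - 1\right)} - 27\right) = - 48 \left(\frac{1}{2 \left(-2\right)} - 27\right) = - 48 \left(\frac{1}{2} \left(- \frac{1}{2}\right) - 27\right) = - 48 \left(- \frac{1}{4} - 27\right) = \left(-48\right) \left(- \frac{109}{4}\right) = 1308$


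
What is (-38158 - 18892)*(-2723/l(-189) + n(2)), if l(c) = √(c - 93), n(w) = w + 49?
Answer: -2909550 - 77673575*I*√282/141 ≈ -2.9096e+6 - 9.2508e+6*I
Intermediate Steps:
n(w) = 49 + w
l(c) = √(-93 + c)
(-38158 - 18892)*(-2723/l(-189) + n(2)) = (-38158 - 18892)*(-2723/√(-93 - 189) + (49 + 2)) = -57050*(-2723*(-I*√282/282) + 51) = -57050*(-(-2723)*I*√282/282 + 51) = -57050*(2723*I*√282/282 + 51) = -57050*(51 + 2723*I*√282/282) = -2909550 - 77673575*I*√282/141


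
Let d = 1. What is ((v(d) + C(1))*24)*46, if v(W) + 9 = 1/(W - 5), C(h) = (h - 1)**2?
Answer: -10212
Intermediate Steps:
C(h) = (-1 + h)**2
v(W) = -9 + 1/(-5 + W) (v(W) = -9 + 1/(W - 5) = -9 + 1/(-5 + W))
((v(d) + C(1))*24)*46 = (((46 - 9*1)/(-5 + 1) + (-1 + 1)**2)*24)*46 = (((46 - 9)/(-4) + 0**2)*24)*46 = ((-1/4*37 + 0)*24)*46 = ((-37/4 + 0)*24)*46 = -37/4*24*46 = -222*46 = -10212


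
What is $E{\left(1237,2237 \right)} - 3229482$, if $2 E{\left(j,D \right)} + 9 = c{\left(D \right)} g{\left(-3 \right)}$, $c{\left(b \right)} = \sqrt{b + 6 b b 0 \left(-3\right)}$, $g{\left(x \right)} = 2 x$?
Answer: $- \frac{6458973}{2} - 3 \sqrt{2237} \approx -3.2296 \cdot 10^{6}$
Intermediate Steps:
$c{\left(b \right)} = \sqrt{b}$ ($c{\left(b \right)} = \sqrt{b + 6 b^{2} \cdot 0} = \sqrt{b + 0} = \sqrt{b}$)
$E{\left(j,D \right)} = - \frac{9}{2} - 3 \sqrt{D}$ ($E{\left(j,D \right)} = - \frac{9}{2} + \frac{\sqrt{D} 2 \left(-3\right)}{2} = - \frac{9}{2} + \frac{\sqrt{D} \left(-6\right)}{2} = - \frac{9}{2} + \frac{\left(-6\right) \sqrt{D}}{2} = - \frac{9}{2} - 3 \sqrt{D}$)
$E{\left(1237,2237 \right)} - 3229482 = \left(- \frac{9}{2} - 3 \sqrt{2237}\right) - 3229482 = - \frac{6458973}{2} - 3 \sqrt{2237}$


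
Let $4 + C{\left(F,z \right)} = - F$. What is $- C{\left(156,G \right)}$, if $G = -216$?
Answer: $160$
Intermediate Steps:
$C{\left(F,z \right)} = -4 - F$
$- C{\left(156,G \right)} = - (-4 - 156) = \left(-1\right) \left(-160\right) = 160$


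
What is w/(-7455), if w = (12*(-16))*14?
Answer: 128/355 ≈ 0.36056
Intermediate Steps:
w = -2688 (w = -192*14 = -2688)
w/(-7455) = -2688/(-7455) = -2688*(-1/7455) = 128/355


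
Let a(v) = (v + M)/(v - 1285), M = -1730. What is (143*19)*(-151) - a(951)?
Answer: -137029957/334 ≈ -4.1027e+5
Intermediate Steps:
a(v) = (-1730 + v)/(-1285 + v) (a(v) = (v - 1730)/(v - 1285) = (-1730 + v)/(-1285 + v))
(143*19)*(-151) - a(951) = (143*19)*(-151) - (-1730 + 951)/(-1285 + 951) = 2717*(-151) - (-779)/(-334) = -410267 - (-1)*(-779)/334 = -410267 - 1*779/334 = -410267 - 779/334 = -137029957/334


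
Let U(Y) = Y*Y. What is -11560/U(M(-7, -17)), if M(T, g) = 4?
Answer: -1445/2 ≈ -722.50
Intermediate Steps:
U(Y) = Y²
-11560/U(M(-7, -17)) = -11560/(4²) = -11560/16 = -11560*1/16 = -1445/2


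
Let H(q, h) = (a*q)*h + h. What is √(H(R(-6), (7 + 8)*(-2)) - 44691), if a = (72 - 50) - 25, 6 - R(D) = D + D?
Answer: 3*I*√4789 ≈ 207.61*I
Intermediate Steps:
R(D) = 6 - 2*D (R(D) = 6 - (D + D) = 6 - 2*D)
a = -3 (a = 22 - 25 = -3)
H(q, h) = h - 3*h*q (H(q, h) = (-3*q)*h + h = -3*h*q + h = h - 3*h*q)
√(H(R(-6), (7 + 8)*(-2)) - 44691) = √(((7 + 8)*(-2))*(1 - 3*(6 - 2*(-6))) - 44691) = √((15*(-2))*(1 - 3*(6 + 12)) - 44691) = √(-30*(1 - 3*18) - 44691) = √(-30*(1 - 54) - 44691) = √(-30*(-53) - 44691) = √(1590 - 44691) = √(-43101) = 3*I*√4789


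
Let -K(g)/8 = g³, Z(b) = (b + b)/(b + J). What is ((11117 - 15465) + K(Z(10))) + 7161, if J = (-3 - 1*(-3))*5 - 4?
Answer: 67951/27 ≈ 2516.7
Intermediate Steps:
J = -4 (J = (-3 + 3)*5 - 4 = 0*5 - 4 = 0 - 4 = -4)
Z(b) = 2*b/(-4 + b) (Z(b) = (b + b)/(b - 4) = (2*b)/(-4 + b) = 2*b/(-4 + b))
K(g) = -8*g³
((11117 - 15465) + K(Z(10))) + 7161 = ((11117 - 15465) - 8*8000/(-4 + 10)³) + 7161 = (-4348 - 8*(2*10/6)³) + 7161 = (-4348 - 8*(2*10*(⅙))³) + 7161 = (-4348 - 8*(10/3)³) + 7161 = (-4348 - 8*1000/27) + 7161 = (-4348 - 8000/27) + 7161 = -125396/27 + 7161 = 67951/27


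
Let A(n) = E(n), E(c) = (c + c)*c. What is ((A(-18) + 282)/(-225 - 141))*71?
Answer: -11005/61 ≈ -180.41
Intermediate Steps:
E(c) = 2*c² (E(c) = (2*c)*c = 2*c²)
A(n) = 2*n²
((A(-18) + 282)/(-225 - 141))*71 = ((2*(-18)² + 282)/(-225 - 141))*71 = ((2*324 + 282)/(-366))*71 = ((648 + 282)*(-1/366))*71 = (930*(-1/366))*71 = -155/61*71 = -11005/61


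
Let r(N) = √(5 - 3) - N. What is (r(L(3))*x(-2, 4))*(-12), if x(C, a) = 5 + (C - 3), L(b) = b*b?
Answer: 0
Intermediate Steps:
L(b) = b²
r(N) = √2 - N
x(C, a) = 2 + C (x(C, a) = 5 + (-3 + C) = 2 + C)
(r(L(3))*x(-2, 4))*(-12) = ((√2 - 1*3²)*(2 - 2))*(-12) = ((√2 - 1*9)*0)*(-12) = ((√2 - 9)*0)*(-12) = ((-9 + √2)*0)*(-12) = 0*(-12) = 0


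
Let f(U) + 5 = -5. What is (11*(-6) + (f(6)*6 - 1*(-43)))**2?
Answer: 6889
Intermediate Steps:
f(U) = -10 (f(U) = -5 - 5 = -10)
(11*(-6) + (f(6)*6 - 1*(-43)))**2 = (11*(-6) + (-10*6 - 1*(-43)))**2 = (-66 + (-60 + 43))**2 = (-66 - 17)**2 = (-83)**2 = 6889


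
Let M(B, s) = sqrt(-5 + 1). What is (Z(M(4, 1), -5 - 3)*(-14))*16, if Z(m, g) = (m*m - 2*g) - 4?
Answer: -1792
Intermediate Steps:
M(B, s) = 2*I (M(B, s) = sqrt(-4) = 2*I)
Z(m, g) = -4 + m**2 - 2*g (Z(m, g) = (m**2 - 2*g) - 4 = -4 + m**2 - 2*g)
(Z(M(4, 1), -5 - 3)*(-14))*16 = ((-4 + (2*I)**2 - 2*(-5 - 3))*(-14))*16 = ((-4 - 4 - 2*(-8))*(-14))*16 = ((-4 - 4 + 16)*(-14))*16 = (8*(-14))*16 = -112*16 = -1792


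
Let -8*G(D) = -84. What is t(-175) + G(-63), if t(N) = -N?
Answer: 371/2 ≈ 185.50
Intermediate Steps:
G(D) = 21/2 (G(D) = -⅛*(-84) = 21/2)
t(-175) + G(-63) = -1*(-175) + 21/2 = 175 + 21/2 = 371/2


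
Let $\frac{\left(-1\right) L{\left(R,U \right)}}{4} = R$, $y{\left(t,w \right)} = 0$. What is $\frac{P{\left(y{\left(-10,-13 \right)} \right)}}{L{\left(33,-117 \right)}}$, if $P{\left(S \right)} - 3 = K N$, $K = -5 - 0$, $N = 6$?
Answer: $\frac{9}{44} \approx 0.20455$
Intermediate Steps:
$L{\left(R,U \right)} = - 4 R$
$K = -5$ ($K = -5 + 0 = -5$)
$P{\left(S \right)} = -27$ ($P{\left(S \right)} = 3 - 30 = -27$)
$\frac{P{\left(y{\left(-10,-13 \right)} \right)}}{L{\left(33,-117 \right)}} = - \frac{27}{\left(-4\right) 33} = - \frac{27}{-132} = \left(-27\right) \left(- \frac{1}{132}\right) = \frac{9}{44}$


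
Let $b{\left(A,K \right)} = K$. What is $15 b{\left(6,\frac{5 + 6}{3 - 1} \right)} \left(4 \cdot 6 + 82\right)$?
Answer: $8745$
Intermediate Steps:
$15 b{\left(6,\frac{5 + 6}{3 - 1} \right)} \left(4 \cdot 6 + 82\right) = 15 \frac{5 + 6}{3 - 1} \left(4 \cdot 6 + 82\right) = 15 \cdot \frac{11}{2} \left(24 + 82\right) = 15 \cdot 11 \cdot \frac{1}{2} \cdot 106 = 15 \cdot \frac{11}{2} \cdot 106 = \frac{165}{2} \cdot 106 = 8745$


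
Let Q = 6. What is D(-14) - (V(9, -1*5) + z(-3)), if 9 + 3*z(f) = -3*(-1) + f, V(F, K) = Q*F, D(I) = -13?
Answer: -64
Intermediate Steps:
V(F, K) = 6*F
z(f) = -2 + f/3 (z(f) = -3 + (-3*(-1) + f)/3 = -3 + (3 + f)/3 = -3 + (1 + f/3) = -2 + f/3)
D(-14) - (V(9, -1*5) + z(-3)) = -13 - (6*9 + (-2 + (⅓)*(-3))) = -13 - (54 + (-2 - 1)) = -13 - (54 - 3) = -13 - 1*51 = -13 - 51 = -64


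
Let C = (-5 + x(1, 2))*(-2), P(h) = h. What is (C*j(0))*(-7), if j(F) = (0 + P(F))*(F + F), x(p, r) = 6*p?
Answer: 0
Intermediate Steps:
C = -2 (C = (-5 + 6*1)*(-2) = (-5 + 6)*(-2) = 1*(-2) = -2)
j(F) = 2*F**2 (j(F) = (0 + F)*(F + F) = F*(2*F) = 2*F**2)
(C*j(0))*(-7) = -4*0**2*(-7) = -4*0*(-7) = -2*0*(-7) = 0*(-7) = 0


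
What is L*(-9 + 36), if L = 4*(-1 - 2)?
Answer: -324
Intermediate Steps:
L = -12 (L = 4*(-3) = -12)
L*(-9 + 36) = -12*(-9 + 36) = -12*27 = -324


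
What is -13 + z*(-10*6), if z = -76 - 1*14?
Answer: 5387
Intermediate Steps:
z = -90 (z = -76 - 14 = -90)
-13 + z*(-10*6) = -13 - (-900)*6 = -13 - 90*(-60) = -13 + 5400 = 5387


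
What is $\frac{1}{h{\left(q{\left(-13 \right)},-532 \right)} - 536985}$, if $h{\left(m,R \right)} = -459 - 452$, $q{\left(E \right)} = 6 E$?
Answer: $- \frac{1}{537896} \approx -1.8591 \cdot 10^{-6}$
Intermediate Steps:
$h{\left(m,R \right)} = -911$ ($h{\left(m,R \right)} = -459 - 452 = -911$)
$\frac{1}{h{\left(q{\left(-13 \right)},-532 \right)} - 536985} = \frac{1}{-911 - 536985} = \frac{1}{-537896} = - \frac{1}{537896}$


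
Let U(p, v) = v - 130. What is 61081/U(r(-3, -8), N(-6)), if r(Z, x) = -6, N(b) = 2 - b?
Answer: -61081/122 ≈ -500.66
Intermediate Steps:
U(p, v) = -130 + v
61081/U(r(-3, -8), N(-6)) = 61081/(-130 + (2 - 1*(-6))) = 61081/(-130 + (2 + 6)) = 61081/(-130 + 8) = 61081/(-122) = 61081*(-1/122) = -61081/122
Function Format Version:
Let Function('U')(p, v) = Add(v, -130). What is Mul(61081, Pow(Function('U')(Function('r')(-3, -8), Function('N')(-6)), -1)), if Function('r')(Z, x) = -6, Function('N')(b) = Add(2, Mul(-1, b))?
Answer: Rational(-61081, 122) ≈ -500.66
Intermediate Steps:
Function('U')(p, v) = Add(-130, v)
Mul(61081, Pow(Function('U')(Function('r')(-3, -8), Function('N')(-6)), -1)) = Mul(61081, Pow(Add(-130, Add(2, Mul(-1, -6))), -1)) = Mul(61081, Pow(Add(-130, Add(2, 6)), -1)) = Mul(61081, Pow(Add(-130, 8), -1)) = Mul(61081, Pow(-122, -1)) = Mul(61081, Rational(-1, 122)) = Rational(-61081, 122)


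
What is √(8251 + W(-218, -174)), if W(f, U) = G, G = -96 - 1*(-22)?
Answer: √8177 ≈ 90.427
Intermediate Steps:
G = -74 (G = -96 + 22 = -74)
W(f, U) = -74
√(8251 + W(-218, -174)) = √(8251 - 74) = √8177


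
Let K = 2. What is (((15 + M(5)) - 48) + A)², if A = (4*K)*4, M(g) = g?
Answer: 16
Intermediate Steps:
A = 32 (A = (4*2)*4 = 8*4 = 32)
(((15 + M(5)) - 48) + A)² = (((15 + 5) - 48) + 32)² = ((20 - 48) + 32)² = (-28 + 32)² = 4² = 16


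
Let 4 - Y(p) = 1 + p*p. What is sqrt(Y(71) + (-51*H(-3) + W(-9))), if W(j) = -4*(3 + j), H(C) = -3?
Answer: I*sqrt(4861) ≈ 69.721*I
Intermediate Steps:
W(j) = -12 - 4*j
Y(p) = 3 - p**2 (Y(p) = 4 - (1 + p*p) = 4 - (1 + p**2) = 4 + (-1 - p**2) = 3 - p**2)
sqrt(Y(71) + (-51*H(-3) + W(-9))) = sqrt((3 - 1*71**2) + (-51*(-3) + (-12 - 4*(-9)))) = sqrt((3 - 1*5041) + (153 + (-12 + 36))) = sqrt((3 - 5041) + (153 + 24)) = sqrt(-5038 + 177) = sqrt(-4861) = I*sqrt(4861)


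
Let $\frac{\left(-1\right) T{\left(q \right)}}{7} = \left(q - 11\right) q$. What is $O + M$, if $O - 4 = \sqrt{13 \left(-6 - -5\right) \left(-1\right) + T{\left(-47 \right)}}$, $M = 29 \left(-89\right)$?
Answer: $-2577 + i \sqrt{19069} \approx -2577.0 + 138.09 i$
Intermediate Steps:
$T{\left(q \right)} = - 7 q \left(-11 + q\right)$ ($T{\left(q \right)} = - 7 \left(q - 11\right) q = - 7 \left(-11 + q\right) q = - 7 q \left(-11 + q\right)$)
$M = -2581$
$O = 4 + i \sqrt{19069}$ ($O = 4 + \sqrt{13 \left(-6 - -5\right) \left(-1\right) + 7 \left(-47\right) \left(11 - -47\right)} = 4 + \sqrt{13 \left(-6 + 5\right) \left(-1\right) + 7 \left(-47\right) \left(11 + 47\right)} = 4 + \sqrt{13 \left(-1\right) \left(-1\right) + 7 \left(-47\right) 58} = 4 + \sqrt{\left(-13\right) \left(-1\right) - 19082} = 4 + \sqrt{13 - 19082} = 4 + \sqrt{-19069} = 4 + i \sqrt{19069} \approx 4.0 + 138.09 i$)
$O + M = \left(4 + i \sqrt{19069}\right) - 2581 = -2577 + i \sqrt{19069}$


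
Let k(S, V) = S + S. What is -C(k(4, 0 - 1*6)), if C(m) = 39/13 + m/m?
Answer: -4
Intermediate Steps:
k(S, V) = 2*S
C(m) = 4 (C(m) = 39*(1/13) + 1 = 3 + 1 = 4)
-C(k(4, 0 - 1*6)) = -1*4 = -4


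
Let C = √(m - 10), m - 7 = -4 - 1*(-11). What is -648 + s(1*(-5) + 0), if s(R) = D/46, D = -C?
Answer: -14905/23 ≈ -648.04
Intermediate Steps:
m = 14 (m = 7 + (-4 - 1*(-11)) = 7 + (-4 + 11) = 7 + 7 = 14)
C = 2 (C = √(14 - 10) = √4 = 2)
D = -2 (D = -1*2 = -2)
s(R) = -1/23 (s(R) = -2/46 = -2*1/46 = -1/23)
-648 + s(1*(-5) + 0) = -648 - 1/23 = -14905/23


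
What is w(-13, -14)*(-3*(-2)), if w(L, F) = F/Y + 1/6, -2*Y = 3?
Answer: 57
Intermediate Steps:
Y = -3/2 (Y = -½*3 = -3/2 ≈ -1.5000)
w(L, F) = ⅙ - 2*F/3 (w(L, F) = F/(-3/2) + 1/6 = F*(-⅔) + 1*(⅙) = -2*F/3 + ⅙ = ⅙ - 2*F/3)
w(-13, -14)*(-3*(-2)) = (⅙ - ⅔*(-14))*(-3*(-2)) = (⅙ + 28/3)*6 = (19/2)*6 = 57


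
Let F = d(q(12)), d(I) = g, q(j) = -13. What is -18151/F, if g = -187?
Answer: 18151/187 ≈ 97.064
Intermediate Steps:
d(I) = -187
F = -187
-18151/F = -18151/(-187) = -18151*(-1/187) = 18151/187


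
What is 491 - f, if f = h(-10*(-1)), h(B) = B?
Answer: 481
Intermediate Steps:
f = 10 (f = -10*(-1) = 10)
491 - f = 491 - 1*10 = 491 - 10 = 481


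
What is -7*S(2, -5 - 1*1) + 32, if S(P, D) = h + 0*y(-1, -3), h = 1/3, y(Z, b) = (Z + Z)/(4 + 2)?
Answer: 89/3 ≈ 29.667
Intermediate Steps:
y(Z, b) = Z/3 (y(Z, b) = (2*Z)/6 = (2*Z)*(1/6) = Z/3)
h = 1/3 ≈ 0.33333
S(P, D) = 1/3 (S(P, D) = 1/3 + 0*((1/3)*(-1)) = 1/3 + 0*(-1/3) = 1/3 + 0 = 1/3)
-7*S(2, -5 - 1*1) + 32 = -7*1/3 + 32 = -7/3 + 32 = 89/3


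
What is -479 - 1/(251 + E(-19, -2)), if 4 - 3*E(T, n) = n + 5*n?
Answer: -368354/769 ≈ -479.00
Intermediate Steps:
E(T, n) = 4/3 - 2*n (E(T, n) = 4/3 - (n + 5*n)/3 = 4/3 - 2*n)
-479 - 1/(251 + E(-19, -2)) = -479 - 1/(251 + (4/3 - 2*(-2))) = -479 - 1/(251 + (4/3 + 4)) = -479 - 1/(251 + 16/3) = -479 - 1/769/3 = -479 - 1*3/769 = -479 - 3/769 = -368354/769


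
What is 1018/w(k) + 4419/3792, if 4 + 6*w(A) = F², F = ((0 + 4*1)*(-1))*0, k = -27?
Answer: -1928655/1264 ≈ -1525.8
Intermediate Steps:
F = 0 (F = ((0 + 4)*(-1))*0 = (4*(-1))*0 = -4*0 = 0)
w(A) = -⅔ (w(A) = -⅔ + (⅙)*0² = -⅔ + (⅙)*0 = -⅔ + 0 = -⅔)
1018/w(k) + 4419/3792 = 1018/(-⅔) + 4419/3792 = 1018*(-3/2) + 4419*(1/3792) = -1527 + 1473/1264 = -1928655/1264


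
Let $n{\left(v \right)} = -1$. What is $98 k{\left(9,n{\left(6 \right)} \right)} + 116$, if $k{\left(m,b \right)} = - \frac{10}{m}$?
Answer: $\frac{64}{9} \approx 7.1111$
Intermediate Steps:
$98 k{\left(9,n{\left(6 \right)} \right)} + 116 = 98 \left(- \frac{10}{9}\right) + 116 = - \frac{980}{9} + 116 = \frac{64}{9}$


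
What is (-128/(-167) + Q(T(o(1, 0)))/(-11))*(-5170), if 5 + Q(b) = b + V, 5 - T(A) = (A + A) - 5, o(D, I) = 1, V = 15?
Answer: 751060/167 ≈ 4497.4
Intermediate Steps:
T(A) = 10 - 2*A (T(A) = 5 - ((A + A) - 5) = 5 - (2*A - 5) = 5 - (-5 + 2*A) = 5 + (5 - 2*A) = 10 - 2*A)
Q(b) = 10 + b (Q(b) = -5 + (b + 15) = -5 + (15 + b) = 10 + b)
(-128/(-167) + Q(T(o(1, 0)))/(-11))*(-5170) = (-128/(-167) + (10 + (10 - 2*1))/(-11))*(-5170) = (-128*(-1/167) + (10 + (10 - 2))*(-1/11))*(-5170) = (128/167 + (10 + 8)*(-1/11))*(-5170) = (128/167 + 18*(-1/11))*(-5170) = (128/167 - 18/11)*(-5170) = -1598/1837*(-5170) = 751060/167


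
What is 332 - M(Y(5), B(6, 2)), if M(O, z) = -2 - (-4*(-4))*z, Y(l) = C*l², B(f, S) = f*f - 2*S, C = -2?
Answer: 846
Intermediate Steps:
B(f, S) = f² - 2*S
Y(l) = -2*l²
M(O, z) = -2 - 16*z
332 - M(Y(5), B(6, 2)) = 332 - (-2 - 16*(6² - 2*2)) = 332 - (-2 - 16*(36 - 4)) = 332 - (-2 - 16*32) = 332 - (-2 - 512) = 332 - 1*(-514) = 332 + 514 = 846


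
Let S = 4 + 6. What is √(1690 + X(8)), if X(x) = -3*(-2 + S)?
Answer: 7*√34 ≈ 40.817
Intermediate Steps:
S = 10
X(x) = -24 (X(x) = -3*(-2 + 10) = -3*8 = -24)
√(1690 + X(8)) = √(1690 - 24) = √1666 = 7*√34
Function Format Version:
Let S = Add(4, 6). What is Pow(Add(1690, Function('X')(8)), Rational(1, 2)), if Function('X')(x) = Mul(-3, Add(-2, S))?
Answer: Mul(7, Pow(34, Rational(1, 2))) ≈ 40.817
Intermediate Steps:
S = 10
Function('X')(x) = -24 (Function('X')(x) = Mul(-3, Add(-2, 10)) = Mul(-3, 8) = -24)
Pow(Add(1690, Function('X')(8)), Rational(1, 2)) = Pow(Add(1690, -24), Rational(1, 2)) = Pow(1666, Rational(1, 2)) = Mul(7, Pow(34, Rational(1, 2)))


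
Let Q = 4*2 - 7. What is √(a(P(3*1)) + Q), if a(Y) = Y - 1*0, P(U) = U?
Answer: 2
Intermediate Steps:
a(Y) = Y (a(Y) = Y + 0 = Y)
Q = 1 (Q = 8 - 7 = 1)
√(a(P(3*1)) + Q) = √(3*1 + 1) = √(3 + 1) = √4 = 2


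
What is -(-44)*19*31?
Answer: 25916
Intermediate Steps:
-(-44)*19*31 = -44*(-19)*31 = 836*31 = 25916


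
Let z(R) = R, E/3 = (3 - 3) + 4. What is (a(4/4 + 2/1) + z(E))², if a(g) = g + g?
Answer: 324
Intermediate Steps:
E = 12 (E = 3*((3 - 3) + 4) = 3*(0 + 4) = 3*4 = 12)
a(g) = 2*g
(a(4/4 + 2/1) + z(E))² = (2*(4/4 + 2/1) + 12)² = (2*(4*(¼) + 2*1) + 12)² = (2*(1 + 2) + 12)² = (2*3 + 12)² = (6 + 12)² = 18² = 324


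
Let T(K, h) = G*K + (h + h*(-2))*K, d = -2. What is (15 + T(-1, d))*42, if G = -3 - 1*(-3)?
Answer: 546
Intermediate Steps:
G = 0 (G = -3 + 3 = 0)
T(K, h) = -K*h (T(K, h) = 0*K + (h + h*(-2))*K = 0 + (h - 2*h)*K = 0 + (-h)*K = 0 - K*h = -K*h)
(15 + T(-1, d))*42 = (15 - 1*(-1)*(-2))*42 = (15 - 2)*42 = 13*42 = 546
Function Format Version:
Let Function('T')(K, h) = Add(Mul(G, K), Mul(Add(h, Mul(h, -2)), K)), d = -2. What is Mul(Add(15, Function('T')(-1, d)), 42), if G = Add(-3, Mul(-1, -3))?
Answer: 546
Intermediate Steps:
G = 0 (G = Add(-3, 3) = 0)
Function('T')(K, h) = Mul(-1, K, h) (Function('T')(K, h) = Add(Mul(0, K), Mul(Add(h, Mul(h, -2)), K)) = Add(0, Mul(Add(h, Mul(-2, h)), K)) = Add(0, Mul(Mul(-1, h), K)) = Add(0, Mul(-1, K, h)) = Mul(-1, K, h))
Mul(Add(15, Function('T')(-1, d)), 42) = Mul(Add(15, Mul(-1, -1, -2)), 42) = Mul(Add(15, -2), 42) = Mul(13, 42) = 546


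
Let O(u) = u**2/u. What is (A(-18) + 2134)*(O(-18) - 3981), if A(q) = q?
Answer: -8461884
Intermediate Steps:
O(u) = u
(A(-18) + 2134)*(O(-18) - 3981) = (-18 + 2134)*(-18 - 3981) = 2116*(-3999) = -8461884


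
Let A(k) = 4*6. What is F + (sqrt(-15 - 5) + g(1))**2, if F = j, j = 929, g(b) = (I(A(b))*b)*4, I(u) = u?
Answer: 10125 + 384*I*sqrt(5) ≈ 10125.0 + 858.65*I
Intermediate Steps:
A(k) = 24
g(b) = 96*b (g(b) = (24*b)*4 = 96*b)
F = 929
F + (sqrt(-15 - 5) + g(1))**2 = 929 + (sqrt(-15 - 5) + 96*1)**2 = 929 + (sqrt(-20) + 96)**2 = 929 + (2*I*sqrt(5) + 96)**2 = 929 + (96 + 2*I*sqrt(5))**2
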